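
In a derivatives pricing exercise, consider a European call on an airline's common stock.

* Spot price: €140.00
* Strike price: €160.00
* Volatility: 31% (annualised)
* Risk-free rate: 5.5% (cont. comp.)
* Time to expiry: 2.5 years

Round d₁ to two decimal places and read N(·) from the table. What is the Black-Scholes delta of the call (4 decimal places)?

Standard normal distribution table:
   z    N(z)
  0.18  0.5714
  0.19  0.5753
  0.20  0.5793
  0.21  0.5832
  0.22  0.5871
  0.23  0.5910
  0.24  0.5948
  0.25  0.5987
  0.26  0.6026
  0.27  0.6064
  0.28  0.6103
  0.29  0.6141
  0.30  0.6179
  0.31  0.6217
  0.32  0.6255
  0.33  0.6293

σ√T = 0.31·√2.5 = 0.4902
d₁ = [ln(140/160) + (0.055 + 0.31²/2)·2.5] / 0.4902 = [-0.1335 + 0.2576] / 0.4902 = 0.2532 → 0.25
N(d₁) = N(0.25) = 0.5987
Δ_call = N(d₁) = 0.5987

0.5987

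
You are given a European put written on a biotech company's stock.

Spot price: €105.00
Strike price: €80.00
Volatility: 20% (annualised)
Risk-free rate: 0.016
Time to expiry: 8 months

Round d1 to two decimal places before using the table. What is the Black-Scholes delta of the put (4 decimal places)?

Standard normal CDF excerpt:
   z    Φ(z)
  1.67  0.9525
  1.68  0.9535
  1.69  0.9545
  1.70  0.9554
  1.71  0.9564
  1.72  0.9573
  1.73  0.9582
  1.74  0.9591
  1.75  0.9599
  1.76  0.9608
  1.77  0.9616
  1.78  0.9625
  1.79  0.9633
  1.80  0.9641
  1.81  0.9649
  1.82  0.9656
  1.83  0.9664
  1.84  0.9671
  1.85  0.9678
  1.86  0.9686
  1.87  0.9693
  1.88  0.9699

-0.0351

σ√T = 0.2 × 0.8165 = 0.1633
d₁ = [ln(105/80) + (0.016 + 0.2²/2)·0.6667] / 0.1633 = [0.2719 + 0.0240] / 0.1633 = 1.8122 ⇒ 1.81
N(d₁) = N(1.81) = 0.9649
Δ_put = N(d₁) − 1 = 0.9649 − 1 = -0.0351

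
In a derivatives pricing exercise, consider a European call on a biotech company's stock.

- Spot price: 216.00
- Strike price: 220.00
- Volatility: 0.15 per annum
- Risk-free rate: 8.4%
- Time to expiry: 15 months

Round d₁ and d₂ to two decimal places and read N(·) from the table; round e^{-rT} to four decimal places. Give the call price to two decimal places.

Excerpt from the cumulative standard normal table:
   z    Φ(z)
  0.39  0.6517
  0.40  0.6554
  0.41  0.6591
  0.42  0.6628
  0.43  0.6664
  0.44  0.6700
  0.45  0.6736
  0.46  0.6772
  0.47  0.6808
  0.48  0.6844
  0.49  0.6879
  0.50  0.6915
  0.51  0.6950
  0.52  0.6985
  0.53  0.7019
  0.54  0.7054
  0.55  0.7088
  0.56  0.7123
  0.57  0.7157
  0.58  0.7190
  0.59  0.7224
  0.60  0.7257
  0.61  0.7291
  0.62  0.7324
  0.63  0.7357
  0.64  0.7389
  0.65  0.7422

σ√T = 0.15 × 1.1180 = 0.1677
ln(S/K) + (r + σ²/2)T = ln(216/220) + (0.084 + 0.15²/2)·1.25 = -0.0183 + 0.1191 = 0.1007
d₁ = 0.1007 / 0.1677 = 0.6005 → 0.60
d₂ = d₁ − σ√T = 0.6005 − 0.1677 = 0.4328 → 0.43
e^(−rT) = e^(−0.084·1.25) = 0.9003
N(d₁) = N(0.60) = 0.7257;  N(d₂) = N(0.43) = 0.6664
C = 216·0.7257 − 220·0.9003·0.6664 = 156.7512 − 131.9912 = 24.7600

24.76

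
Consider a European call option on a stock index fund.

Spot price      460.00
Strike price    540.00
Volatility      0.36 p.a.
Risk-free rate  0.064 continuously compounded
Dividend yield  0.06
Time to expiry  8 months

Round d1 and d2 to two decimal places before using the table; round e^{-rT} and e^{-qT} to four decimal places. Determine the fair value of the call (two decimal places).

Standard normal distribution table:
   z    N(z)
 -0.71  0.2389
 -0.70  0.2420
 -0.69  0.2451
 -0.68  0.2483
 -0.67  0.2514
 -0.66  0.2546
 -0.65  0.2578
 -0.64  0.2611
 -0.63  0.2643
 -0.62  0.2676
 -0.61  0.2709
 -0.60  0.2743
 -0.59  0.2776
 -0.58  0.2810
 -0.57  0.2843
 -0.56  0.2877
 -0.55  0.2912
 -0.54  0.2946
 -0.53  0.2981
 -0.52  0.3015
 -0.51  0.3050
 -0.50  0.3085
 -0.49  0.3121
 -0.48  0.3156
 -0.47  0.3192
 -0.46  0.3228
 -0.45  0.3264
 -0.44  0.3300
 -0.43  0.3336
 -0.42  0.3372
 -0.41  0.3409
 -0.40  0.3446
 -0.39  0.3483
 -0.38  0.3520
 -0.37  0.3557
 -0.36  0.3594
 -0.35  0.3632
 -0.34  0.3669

25.46

T = 0.6667;  σ√T = 0.2939
d₁ = [ln(460/540) + (0.064 − 0.06 + ½·0.36²)·0.6667] / (σ√T) = (-0.1603 + 0.0459) / 0.2939 = -0.3895 → -0.39
d₂ = -0.3895 − 0.2939 = -0.6834 → -0.68
e^(−qT) = e^(−0.06·0.6667) = 0.9608;  e^(−rT) = e^(−0.064·0.6667) = 0.9582
C = 460·0.9608·N(-0.39) − 540·0.9582·N(-0.68) = 460·0.9608·0.3483 − 540·0.9582·0.2483 = 153.9375 − 128.4774 = 25.4601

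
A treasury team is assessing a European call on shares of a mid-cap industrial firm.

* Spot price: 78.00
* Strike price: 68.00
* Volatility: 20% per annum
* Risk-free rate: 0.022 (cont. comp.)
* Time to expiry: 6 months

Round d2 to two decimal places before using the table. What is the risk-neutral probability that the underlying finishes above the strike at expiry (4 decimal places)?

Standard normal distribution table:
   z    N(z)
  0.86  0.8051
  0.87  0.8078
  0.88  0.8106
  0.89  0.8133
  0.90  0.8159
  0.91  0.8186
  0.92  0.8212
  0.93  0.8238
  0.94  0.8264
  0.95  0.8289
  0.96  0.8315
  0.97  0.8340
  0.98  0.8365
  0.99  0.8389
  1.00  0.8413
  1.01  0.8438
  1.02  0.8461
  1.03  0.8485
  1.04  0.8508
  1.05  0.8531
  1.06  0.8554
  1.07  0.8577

0.8365

T = 0.5;  σ√T = 0.1414
d₁ = [ln(78/68) + (0.022 + ½·0.2²)·0.5] / (σ√T) = (0.1372 + 0.0210) / 0.1414 = 1.1187 → 1.12
d₂ = 1.1187 − 0.1414 = 0.9772 → 0.98
Risk-neutral Pr[S_T > K] = N(d₂) = N(0.98) = 0.8365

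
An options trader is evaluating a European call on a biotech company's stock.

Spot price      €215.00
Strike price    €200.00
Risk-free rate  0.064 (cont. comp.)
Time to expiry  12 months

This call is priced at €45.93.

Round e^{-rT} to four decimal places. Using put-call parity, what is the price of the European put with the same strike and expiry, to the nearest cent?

e^(−rT) = e^(−0.064·1) = 0.9380
Put-call parity: C − P = S − K·e^(−rT) = 215 − 200·0.9380 = 215 − 187.6000 = 27.4000
P = C − (C − P) = 45.93 − (27.4000) = 18.5300

€18.53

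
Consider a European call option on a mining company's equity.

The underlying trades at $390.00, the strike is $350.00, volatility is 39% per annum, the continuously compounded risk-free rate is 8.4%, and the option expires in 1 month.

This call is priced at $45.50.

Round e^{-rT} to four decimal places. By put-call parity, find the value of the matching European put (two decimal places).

e^(−rT) = e^(−0.084·0.08333) = 0.9930
Put-call parity: C − P = S − K·e^(−rT) = 390 − 350·0.9930 = 390 − 347.5500 = 42.4500
P = C − (C − P) = 45.50 − (42.4500) = 3.0500

$3.05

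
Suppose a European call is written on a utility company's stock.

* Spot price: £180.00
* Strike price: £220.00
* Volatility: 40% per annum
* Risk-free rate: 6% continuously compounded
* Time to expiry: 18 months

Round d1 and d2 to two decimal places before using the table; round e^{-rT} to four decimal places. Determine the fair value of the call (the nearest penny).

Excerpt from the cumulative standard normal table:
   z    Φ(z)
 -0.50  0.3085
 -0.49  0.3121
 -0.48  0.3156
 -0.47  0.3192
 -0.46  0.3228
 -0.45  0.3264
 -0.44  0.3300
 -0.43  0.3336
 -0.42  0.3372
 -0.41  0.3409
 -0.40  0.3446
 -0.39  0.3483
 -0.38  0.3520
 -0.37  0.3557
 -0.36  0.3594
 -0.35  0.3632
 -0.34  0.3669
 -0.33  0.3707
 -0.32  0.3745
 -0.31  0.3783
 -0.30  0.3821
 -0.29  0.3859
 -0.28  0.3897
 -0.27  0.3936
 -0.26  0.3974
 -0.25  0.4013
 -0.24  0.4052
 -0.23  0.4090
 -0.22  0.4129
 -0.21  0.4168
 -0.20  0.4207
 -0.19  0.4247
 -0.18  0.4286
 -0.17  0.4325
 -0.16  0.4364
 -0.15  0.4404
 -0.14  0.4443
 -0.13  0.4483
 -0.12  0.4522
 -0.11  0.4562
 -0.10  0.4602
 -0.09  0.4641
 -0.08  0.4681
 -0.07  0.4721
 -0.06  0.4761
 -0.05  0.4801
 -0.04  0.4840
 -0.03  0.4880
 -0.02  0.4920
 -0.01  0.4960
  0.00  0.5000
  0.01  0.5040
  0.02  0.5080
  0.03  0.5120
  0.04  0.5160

£27.26

σ√T = 0.4 × 1.2247 = 0.4899
d₁ = [ln(180/220) + (0.06 + 0.4²/2)·1.5] / 0.4899 = [-0.2007 + 0.2100] / 0.4899 = 0.0190 ⇒ 0.02
d₂ = d₁ − σ√T = 0.0190 − 0.4899 = -0.4709 ⇒ -0.47
exp(−rT) = exp(−0.06·1.5) = 0.9139
N(d₁) = N(0.02) = 0.5080;  N(d₂) = N(-0.47) = 0.3192
C = 180·0.5080 − 220·0.9139·0.3192 = 91.4400 − 64.1777 = 27.2623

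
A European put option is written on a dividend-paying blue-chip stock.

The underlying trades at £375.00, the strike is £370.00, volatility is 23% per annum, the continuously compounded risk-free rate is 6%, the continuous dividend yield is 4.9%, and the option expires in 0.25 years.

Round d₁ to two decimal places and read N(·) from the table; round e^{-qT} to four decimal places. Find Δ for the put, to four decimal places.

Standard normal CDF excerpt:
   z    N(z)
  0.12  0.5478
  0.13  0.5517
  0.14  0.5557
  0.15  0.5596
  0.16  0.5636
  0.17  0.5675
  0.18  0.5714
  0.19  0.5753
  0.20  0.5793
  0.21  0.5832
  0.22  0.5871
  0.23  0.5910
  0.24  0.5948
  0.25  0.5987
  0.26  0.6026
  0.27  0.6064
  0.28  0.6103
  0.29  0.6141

σ√T = 0.23 × 0.5000 = 0.1150
d₁ = [ln(375/370) + (0.06 − 0.049 + ½·0.23²)·0.25] / (σ√T) = (0.0134 + 0.0094) / 0.1150 = 0.1981 which rounds to 0.20
N(d₁) = N(0.20) = 0.5793
Δ_put = e^(−qT)·(N(d₁) − 1) = 0.9878·(0.5793 − 1) = -0.4156

-0.4156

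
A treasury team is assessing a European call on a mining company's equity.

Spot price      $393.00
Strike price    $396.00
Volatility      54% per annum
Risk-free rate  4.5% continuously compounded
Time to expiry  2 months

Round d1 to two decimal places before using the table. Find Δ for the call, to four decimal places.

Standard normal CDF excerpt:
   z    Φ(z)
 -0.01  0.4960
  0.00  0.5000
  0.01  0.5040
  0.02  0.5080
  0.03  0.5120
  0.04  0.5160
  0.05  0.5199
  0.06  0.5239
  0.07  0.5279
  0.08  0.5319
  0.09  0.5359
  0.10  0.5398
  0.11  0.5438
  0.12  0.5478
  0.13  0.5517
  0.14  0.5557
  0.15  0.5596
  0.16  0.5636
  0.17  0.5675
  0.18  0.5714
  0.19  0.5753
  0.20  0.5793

0.5438

σ√T = 0.54 × 0.4082 = 0.2205
d₁ = [ln(393/396) + (0.045 + 0.54²/2)·0.1667] / 0.2205 = [-0.0076 + 0.0318] / 0.2205 = 0.1098 ≈ 0.11
N(d₁) = N(0.11) = 0.5438
Δ_call = N(d₁) = 0.5438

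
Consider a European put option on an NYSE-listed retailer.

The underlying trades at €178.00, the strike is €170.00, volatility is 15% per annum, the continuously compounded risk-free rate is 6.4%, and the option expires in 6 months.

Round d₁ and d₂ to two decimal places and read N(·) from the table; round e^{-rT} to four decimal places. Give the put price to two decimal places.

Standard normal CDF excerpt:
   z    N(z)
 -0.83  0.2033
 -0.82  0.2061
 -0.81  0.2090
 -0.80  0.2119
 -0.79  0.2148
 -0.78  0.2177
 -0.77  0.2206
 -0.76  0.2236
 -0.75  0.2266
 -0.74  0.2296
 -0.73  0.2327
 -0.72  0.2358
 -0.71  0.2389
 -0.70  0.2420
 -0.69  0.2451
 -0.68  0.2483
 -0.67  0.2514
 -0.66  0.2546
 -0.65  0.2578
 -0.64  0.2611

T = 0.5;  σ√T = 0.1061
d₁ = [ln(178/170) + (0.064 + ½·0.15²)·0.5] / (σ√T) = (0.0460 + 0.0376) / 0.1061 = 0.7883 ⇒ 0.79
d₂ = 0.7883 − 0.1061 = 0.6822 ⇒ 0.68
exp(−rT) = exp(−0.064·0.5) = 0.9685
N(−d₂) = N(-0.68) = 0.2483;  N(−d₁) = N(-0.79) = 0.2148
P = 170·0.9685·0.2483 − 178·0.2148 = 40.8814 − 38.2344 = 2.6470

€2.65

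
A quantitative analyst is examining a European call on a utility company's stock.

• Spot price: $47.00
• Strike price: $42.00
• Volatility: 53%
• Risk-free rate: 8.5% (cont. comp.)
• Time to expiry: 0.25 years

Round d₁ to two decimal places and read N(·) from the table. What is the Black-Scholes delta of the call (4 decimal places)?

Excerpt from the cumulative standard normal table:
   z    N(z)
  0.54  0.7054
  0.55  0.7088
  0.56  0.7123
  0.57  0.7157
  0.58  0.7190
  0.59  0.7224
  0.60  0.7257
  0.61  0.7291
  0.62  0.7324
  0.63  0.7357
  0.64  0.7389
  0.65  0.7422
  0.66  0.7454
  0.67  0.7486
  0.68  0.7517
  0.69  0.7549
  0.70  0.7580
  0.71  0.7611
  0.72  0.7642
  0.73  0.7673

σ√T = 0.53·√0.25 = 0.2650
d₁ = [ln(47/42) + (0.085 + 0.53²/2)·0.25] / 0.2650 = [0.1125 + 0.0564] / 0.2650 = 0.6371 ⇒ 0.64
N(d₁) = N(0.64) = 0.7389
Δ_call = N(d₁) = 0.7389

0.7389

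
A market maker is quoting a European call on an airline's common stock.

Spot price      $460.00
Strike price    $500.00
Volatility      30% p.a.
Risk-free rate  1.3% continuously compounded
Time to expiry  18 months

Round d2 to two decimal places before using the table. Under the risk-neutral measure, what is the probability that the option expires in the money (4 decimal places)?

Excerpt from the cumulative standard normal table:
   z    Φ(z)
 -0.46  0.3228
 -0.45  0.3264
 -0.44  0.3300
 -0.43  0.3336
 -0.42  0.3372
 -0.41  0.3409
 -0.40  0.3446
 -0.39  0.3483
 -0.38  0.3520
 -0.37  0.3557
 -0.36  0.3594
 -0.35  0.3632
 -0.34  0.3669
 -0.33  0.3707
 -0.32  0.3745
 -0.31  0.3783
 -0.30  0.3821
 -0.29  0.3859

0.3594

T = 1.5;  σ√T = 0.3674
d₁ = [ln(460/500) + (0.013 + ½·0.3²)·1.5] / (σ√T) = (-0.0834 + 0.0870) / 0.3674 = 0.0098 ⇒ 0.01
d₂ = 0.0098 − 0.3674 = -0.3576 ⇒ -0.36
Pr(exercise) under Q = N(d₂) = 0.3594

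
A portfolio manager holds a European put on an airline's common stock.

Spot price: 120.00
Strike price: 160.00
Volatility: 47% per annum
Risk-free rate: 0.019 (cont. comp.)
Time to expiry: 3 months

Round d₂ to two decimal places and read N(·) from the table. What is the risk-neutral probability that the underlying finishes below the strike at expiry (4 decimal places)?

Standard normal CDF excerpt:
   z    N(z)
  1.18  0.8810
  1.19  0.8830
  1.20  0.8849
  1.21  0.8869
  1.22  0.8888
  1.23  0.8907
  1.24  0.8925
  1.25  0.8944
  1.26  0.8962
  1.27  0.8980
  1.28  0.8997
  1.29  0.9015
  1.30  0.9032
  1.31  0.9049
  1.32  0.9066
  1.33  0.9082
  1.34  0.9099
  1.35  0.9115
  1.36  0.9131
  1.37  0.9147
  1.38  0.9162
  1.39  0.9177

σ√T = 0.47 × 0.5000 = 0.2350
d₁ = [ln(120/160) + (0.019 + ½·0.47²)·0.25] / (σ√T) = (-0.2877 + 0.0324) / 0.2350 = -1.0865 → -1.09
d₂ = -1.0865 − 0.2350 = -1.3215 → -1.32
Pr(exercise) under Q = N(−d₂) = N(1.32) = 0.9066

0.9066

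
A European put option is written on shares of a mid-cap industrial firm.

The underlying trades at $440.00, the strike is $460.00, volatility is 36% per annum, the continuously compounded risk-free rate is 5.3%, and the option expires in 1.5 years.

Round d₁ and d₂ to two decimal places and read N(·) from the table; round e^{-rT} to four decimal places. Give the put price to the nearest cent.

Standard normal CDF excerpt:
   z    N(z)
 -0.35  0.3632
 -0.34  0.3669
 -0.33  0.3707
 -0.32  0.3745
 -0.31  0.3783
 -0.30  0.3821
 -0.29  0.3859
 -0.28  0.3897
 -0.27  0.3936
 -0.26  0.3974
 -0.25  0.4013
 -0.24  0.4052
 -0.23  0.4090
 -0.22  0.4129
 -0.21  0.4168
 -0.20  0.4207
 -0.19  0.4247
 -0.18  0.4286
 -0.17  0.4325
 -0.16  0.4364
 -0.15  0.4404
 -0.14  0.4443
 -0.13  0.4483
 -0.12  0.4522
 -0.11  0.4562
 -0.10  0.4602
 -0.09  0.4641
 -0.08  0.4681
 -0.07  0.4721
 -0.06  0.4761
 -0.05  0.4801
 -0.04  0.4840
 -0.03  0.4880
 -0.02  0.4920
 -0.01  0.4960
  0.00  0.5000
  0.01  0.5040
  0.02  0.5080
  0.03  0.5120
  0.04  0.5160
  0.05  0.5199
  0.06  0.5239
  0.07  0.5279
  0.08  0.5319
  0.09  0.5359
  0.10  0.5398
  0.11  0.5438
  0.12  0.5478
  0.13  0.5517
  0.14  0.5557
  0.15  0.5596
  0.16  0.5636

$67.97

T = 1.5;  σ√T = 0.4409
ln(S/K) + (r + σ²/2)T = ln(440/460) + (0.053 + 0.36²/2)·1.5 = -0.0445 + 0.1767 = 0.1322
d₁ = 0.1322 / 0.4409 = 0.2999 which rounds to 0.30
d₂ = d₁ − σ√T = 0.2999 − 0.4409 = -0.1410 which rounds to -0.14
exp(−rT) = exp(−0.053·1.5) = 0.9236
P = 460·0.9236·N(0.14) − 440·N(-0.30) = 460·0.9236·0.5557 − 440·0.3821 = 236.0925 − 168.1240 = 67.9685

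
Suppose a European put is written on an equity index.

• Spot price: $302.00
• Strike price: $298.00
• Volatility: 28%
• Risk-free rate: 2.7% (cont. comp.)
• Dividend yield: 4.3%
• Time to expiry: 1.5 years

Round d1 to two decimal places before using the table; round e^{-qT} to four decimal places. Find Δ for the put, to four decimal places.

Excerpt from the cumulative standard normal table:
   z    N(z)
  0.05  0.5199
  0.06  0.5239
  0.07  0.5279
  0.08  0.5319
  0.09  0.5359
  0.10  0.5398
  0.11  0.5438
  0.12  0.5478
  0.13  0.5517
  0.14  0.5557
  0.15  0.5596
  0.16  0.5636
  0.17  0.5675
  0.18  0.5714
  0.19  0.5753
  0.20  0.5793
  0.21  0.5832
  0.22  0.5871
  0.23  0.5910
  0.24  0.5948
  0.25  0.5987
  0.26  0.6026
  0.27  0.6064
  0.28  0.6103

σ√T = 0.28·√1.5 = 0.3429
d₁ = [ln(302/298) + (0.027 − 0.043 + 0.28²/2)·1.5] / 0.3429 = [0.0133 + 0.0348] / 0.3429 = 0.1404 → 0.14
N(d₁) = N(0.14) = 0.5557
Δ_put = e^(−qT)·(N(d₁) − 1) = 0.9375·(0.5557 − 1) = -0.4165

-0.4165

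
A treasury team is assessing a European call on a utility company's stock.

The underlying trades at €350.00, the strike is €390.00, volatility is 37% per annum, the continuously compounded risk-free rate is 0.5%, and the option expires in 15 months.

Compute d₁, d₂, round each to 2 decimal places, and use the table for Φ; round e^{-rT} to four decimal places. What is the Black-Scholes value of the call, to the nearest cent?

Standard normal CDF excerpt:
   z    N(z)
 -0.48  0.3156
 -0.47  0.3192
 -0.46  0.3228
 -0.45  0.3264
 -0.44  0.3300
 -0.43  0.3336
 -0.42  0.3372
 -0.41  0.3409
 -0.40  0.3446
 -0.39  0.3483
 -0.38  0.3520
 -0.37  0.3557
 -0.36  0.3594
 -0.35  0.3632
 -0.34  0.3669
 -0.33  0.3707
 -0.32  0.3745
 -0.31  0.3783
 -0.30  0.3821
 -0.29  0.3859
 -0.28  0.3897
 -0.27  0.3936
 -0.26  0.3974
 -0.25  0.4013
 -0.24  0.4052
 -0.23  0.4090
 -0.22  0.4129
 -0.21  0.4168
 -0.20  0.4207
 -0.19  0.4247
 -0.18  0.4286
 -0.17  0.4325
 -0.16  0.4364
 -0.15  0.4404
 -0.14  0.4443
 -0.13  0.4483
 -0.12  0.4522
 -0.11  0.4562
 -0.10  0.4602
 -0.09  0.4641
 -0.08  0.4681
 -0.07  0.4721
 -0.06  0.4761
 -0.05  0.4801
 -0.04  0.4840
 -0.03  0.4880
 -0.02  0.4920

σ√T = 0.37 × 1.1180 = 0.4137
ln(S/K) + (r + σ²/2)T = ln(350/390) + (0.005 + 0.37²/2)·1.25 = -0.1082 + 0.0918 = -0.0164
d₁ = -0.0164 / 0.4137 = -0.0396 which rounds to -0.04
d₂ = d₁ − σ√T = -0.0396 − 0.4137 = -0.4533 which rounds to -0.45
exp(−rT) = exp(−0.005·1.25) = 0.9938
C = 350·N(-0.04) − 390·0.9938·N(-0.45) = 350·0.4840 − 390·0.9938·0.3264 = 169.4000 − 126.5068 = 42.8932

€42.89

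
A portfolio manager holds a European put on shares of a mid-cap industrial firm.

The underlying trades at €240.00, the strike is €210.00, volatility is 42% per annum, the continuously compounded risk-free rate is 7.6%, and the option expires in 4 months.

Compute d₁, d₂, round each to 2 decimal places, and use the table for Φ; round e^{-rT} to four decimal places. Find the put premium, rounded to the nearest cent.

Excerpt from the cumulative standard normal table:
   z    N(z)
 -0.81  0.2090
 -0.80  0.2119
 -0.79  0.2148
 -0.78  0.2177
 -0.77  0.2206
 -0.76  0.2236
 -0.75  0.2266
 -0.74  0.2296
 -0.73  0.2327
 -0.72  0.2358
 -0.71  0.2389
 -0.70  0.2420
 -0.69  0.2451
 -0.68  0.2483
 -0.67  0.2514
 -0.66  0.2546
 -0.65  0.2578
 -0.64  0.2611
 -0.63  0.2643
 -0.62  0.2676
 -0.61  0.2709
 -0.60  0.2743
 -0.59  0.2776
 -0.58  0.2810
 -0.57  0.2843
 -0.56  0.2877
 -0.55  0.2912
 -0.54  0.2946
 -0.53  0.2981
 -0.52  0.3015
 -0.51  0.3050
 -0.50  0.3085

T = 0.3333;  σ√T = 0.2425
ln(S/K) + (r + σ²/2)T = ln(240/210) + (0.076 + 0.42²/2)·0.3333 = 0.1335 + 0.0547 = 0.1883
d₁ = 0.1883 / 0.2425 = 0.7764 ≈ 0.78
d₂ = d₁ − σ√T = 0.7764 − 0.2425 = 0.5339 ≈ 0.53
exp(−rT) = exp(−0.076·0.3333) = 0.9750
P = 210·0.9750·N(-0.53) − 240·N(-0.78) = 210·0.9750·0.2981 − 240·0.2177 = 61.0360 − 52.2480 = 8.7880

€8.79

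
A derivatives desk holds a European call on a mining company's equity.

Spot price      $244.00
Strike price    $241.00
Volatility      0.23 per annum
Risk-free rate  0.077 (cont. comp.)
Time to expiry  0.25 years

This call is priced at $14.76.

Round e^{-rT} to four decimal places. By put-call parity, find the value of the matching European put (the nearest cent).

e^(−rT) = e^(−0.077·0.25) = 0.9809
Put-call parity: C − P = S − K·e^(−rT) = 244 − 241·0.9809 = 244 − 236.3969 = 7.6031
P = C − (C − P) = 14.76 − (7.6031) = 7.1569

$7.16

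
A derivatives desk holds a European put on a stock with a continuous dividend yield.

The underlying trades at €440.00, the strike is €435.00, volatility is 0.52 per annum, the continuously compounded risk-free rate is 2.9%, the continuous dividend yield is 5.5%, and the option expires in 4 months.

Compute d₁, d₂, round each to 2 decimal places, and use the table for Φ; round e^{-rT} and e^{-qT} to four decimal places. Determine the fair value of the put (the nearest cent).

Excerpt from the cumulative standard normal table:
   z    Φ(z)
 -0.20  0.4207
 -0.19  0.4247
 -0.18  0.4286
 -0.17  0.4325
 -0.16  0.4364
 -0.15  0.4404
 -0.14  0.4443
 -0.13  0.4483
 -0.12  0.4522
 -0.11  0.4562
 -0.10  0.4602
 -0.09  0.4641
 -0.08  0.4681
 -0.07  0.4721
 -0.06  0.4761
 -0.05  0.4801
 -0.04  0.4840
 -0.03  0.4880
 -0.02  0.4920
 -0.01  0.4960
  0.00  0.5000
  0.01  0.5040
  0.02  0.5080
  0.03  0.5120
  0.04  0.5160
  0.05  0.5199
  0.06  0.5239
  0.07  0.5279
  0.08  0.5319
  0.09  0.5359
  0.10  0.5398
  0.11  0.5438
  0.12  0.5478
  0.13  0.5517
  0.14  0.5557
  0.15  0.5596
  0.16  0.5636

€50.89

σ√T = 0.52·√0.3333 = 0.3002
ln(S/K) + (r − q + σ²/2)T = ln(440/435) + (0.029 − 0.055 + 0.52²/2)·0.3333 = 0.0114 + 0.0364 = 0.0478
d₁ = 0.0478 / 0.3002 = 0.1593 which rounds to 0.16
d₂ = d₁ − σ√T = 0.1593 − 0.3002 = -0.1409 which rounds to -0.14
e^(−qT) = e^(−0.055·0.3333) = 0.9818;  e^(−rT) = e^(−0.029·0.3333) = 0.9904
N(−d₂) = N(0.14) = 0.5557;  N(−d₁) = N(-0.16) = 0.4364
P = 435·0.9904·0.5557 − 440·0.9818·0.4364 = 239.4089 − 188.5213 = 50.8876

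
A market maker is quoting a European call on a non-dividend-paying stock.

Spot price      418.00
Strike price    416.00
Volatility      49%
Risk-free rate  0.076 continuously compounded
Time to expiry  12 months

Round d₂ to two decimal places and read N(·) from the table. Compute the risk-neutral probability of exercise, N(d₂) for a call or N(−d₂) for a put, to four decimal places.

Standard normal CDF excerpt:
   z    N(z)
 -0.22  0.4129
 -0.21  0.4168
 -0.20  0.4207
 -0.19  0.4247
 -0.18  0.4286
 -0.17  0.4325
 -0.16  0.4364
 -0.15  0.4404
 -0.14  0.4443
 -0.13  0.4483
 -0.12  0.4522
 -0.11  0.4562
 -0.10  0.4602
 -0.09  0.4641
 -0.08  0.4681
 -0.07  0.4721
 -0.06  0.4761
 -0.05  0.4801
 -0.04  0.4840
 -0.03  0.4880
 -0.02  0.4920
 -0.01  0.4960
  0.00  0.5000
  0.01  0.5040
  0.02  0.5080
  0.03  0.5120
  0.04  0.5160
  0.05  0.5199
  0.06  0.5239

0.4681

σ√T = 0.49 × 1.0000 = 0.4900
d₁ = [ln(418/416) + (0.076 + 0.49²/2)·1] / 0.4900 = [0.0048 + 0.1961] / 0.4900 = 0.4099 ≈ 0.41
d₂ = d₁ − σ√T = 0.4099 − 0.4900 = -0.0801 ≈ -0.08
Risk-neutral Pr[S_T > K] = N(d₂) = N(-0.08) = 0.4681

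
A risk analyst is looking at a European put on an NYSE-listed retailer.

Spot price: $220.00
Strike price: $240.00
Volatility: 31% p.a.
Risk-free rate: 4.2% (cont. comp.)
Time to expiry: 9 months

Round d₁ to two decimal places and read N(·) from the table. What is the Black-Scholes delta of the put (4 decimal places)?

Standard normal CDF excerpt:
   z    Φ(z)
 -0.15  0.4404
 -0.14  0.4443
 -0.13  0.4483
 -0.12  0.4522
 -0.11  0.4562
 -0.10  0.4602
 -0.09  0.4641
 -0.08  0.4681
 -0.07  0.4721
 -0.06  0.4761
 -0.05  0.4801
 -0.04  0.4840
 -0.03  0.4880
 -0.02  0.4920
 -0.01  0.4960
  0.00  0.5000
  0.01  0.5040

σ√T = 0.31·√0.75 = 0.2685
d₁ = [ln(220/240) + (0.042 + 0.31²/2)·0.75] / 0.2685 = [-0.0870 + 0.0675] / 0.2685 = -0.0725 ≈ -0.07
N(d₁) = N(-0.07) = 0.4721
Δ_put = N(d₁) − 1 = 0.4721 − 1 = -0.5279

-0.5279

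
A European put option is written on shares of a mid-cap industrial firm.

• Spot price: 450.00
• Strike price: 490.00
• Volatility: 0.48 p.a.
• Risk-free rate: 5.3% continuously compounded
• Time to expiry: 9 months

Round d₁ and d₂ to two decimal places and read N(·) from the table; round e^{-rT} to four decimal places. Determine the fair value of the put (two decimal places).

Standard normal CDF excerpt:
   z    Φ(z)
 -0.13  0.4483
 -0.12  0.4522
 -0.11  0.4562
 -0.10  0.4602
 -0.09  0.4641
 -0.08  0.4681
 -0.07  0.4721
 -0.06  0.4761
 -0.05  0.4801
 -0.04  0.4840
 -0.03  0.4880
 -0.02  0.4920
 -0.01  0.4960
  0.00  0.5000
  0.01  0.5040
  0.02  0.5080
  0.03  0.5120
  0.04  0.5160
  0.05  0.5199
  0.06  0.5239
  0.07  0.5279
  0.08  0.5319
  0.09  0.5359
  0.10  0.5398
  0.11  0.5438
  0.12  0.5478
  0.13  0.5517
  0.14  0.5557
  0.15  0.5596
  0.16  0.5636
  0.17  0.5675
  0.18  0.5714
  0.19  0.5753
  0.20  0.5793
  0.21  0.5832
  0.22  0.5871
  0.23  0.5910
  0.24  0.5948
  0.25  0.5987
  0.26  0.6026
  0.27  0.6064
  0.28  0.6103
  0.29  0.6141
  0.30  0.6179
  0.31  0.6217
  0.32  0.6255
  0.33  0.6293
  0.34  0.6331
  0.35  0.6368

87.45

T = 0.75;  σ√T = 0.4157
d₁ = [ln(450/490) + (0.053 + ½·0.48²)·0.75] / (σ√T) = (-0.0852 + 0.1261) / 0.4157 = 0.0986 → 0.10
d₂ = 0.0986 − 0.4157 = -0.3171 → -0.32
exp(−rT) = exp(−0.053·0.75) = 0.9610
N(−d₂) = N(0.32) = 0.6255;  N(−d₁) = N(-0.10) = 0.4602
P = 490·0.9610·0.6255 − 450·0.4602 = 294.5417 − 207.0900 = 87.4517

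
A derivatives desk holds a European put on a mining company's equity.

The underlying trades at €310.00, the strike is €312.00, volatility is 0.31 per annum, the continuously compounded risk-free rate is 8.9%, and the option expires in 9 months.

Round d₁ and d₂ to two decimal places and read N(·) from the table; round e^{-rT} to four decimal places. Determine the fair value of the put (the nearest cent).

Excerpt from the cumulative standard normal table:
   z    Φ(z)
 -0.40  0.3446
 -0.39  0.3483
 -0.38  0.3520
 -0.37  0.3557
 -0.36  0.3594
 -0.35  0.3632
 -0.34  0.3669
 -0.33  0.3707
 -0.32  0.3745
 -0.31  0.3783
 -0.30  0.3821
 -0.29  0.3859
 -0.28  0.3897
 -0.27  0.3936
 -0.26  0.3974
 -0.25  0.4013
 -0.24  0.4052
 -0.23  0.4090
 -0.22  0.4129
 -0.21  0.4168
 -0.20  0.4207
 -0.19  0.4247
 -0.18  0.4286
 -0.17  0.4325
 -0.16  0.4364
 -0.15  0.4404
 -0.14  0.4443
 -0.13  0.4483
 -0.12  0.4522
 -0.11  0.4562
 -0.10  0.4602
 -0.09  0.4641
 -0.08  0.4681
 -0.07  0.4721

€24.03

σ√T = 0.31·√0.75 = 0.2685
d₁ = [ln(310/312) + (0.089 + 0.31²/2)·0.75] / 0.2685 = [-0.0064 + 0.1028] / 0.2685 = 0.3589 which rounds to 0.36
d₂ = d₁ − σ√T = 0.3589 − 0.2685 = 0.0904 which rounds to 0.09
exp(−rT) = exp(−0.089·0.75) = 0.9354
N(−d₂) = N(-0.09) = 0.4641;  N(−d₁) = N(-0.36) = 0.3594
P = 312·0.9354·0.4641 − 310·0.3594 = 135.4452 − 111.4140 = 24.0312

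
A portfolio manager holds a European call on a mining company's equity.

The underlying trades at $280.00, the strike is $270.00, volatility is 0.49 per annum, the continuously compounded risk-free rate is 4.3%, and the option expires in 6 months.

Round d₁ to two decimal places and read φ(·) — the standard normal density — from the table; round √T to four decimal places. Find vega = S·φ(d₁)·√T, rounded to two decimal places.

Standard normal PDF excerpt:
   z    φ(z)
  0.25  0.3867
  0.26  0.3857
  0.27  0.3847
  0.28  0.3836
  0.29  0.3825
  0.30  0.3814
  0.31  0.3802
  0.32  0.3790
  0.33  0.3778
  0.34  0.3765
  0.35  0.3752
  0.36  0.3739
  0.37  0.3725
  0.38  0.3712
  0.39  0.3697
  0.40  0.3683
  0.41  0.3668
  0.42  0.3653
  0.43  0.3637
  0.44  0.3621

σ√T = 0.49·√0.5 = 0.3465
d₁ = [ln(280/270) + (0.043 + ½·0.49²)·0.5] / (σ√T) = (0.0364 + 0.0815) / 0.3465 = 0.3403 ≈ 0.34
√T = √0.5 = 0.7071
φ(d₁) = φ(0.34) = 0.3765
vega = S·φ(d₁)·√T = 280·0.3765·0.7071 = 74.5425
(The put has the same vega.)

74.54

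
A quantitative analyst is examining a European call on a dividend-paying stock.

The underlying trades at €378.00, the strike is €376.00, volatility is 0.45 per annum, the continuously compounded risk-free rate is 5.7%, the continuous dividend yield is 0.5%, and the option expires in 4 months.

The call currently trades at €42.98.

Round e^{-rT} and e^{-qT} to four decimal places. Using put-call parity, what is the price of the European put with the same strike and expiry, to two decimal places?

€34.55

exp(−qT) = exp(−0.005·0.3333) = 0.9983;  exp(−rT) = exp(−0.057·0.3333) = 0.9812
Put-call parity: C − P = S·e^(−qT) − K·e^(−rT) = 378·0.9983 − 376·0.9812 = 377.3574 − 368.9312 = 8.4262
P = C − (C − P) = 42.98 − (8.4262) = 34.5538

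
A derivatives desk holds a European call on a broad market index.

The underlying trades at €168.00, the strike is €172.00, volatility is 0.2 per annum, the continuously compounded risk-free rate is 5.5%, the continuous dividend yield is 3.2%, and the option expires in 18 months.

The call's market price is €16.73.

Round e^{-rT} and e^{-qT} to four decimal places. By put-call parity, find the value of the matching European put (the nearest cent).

e^(−qT) = e^(−0.032·1.5) = 0.9531;  e^(−rT) = e^(−0.055·1.5) = 0.9208
Put-call parity: C − P = S·e^(−qT) − K·e^(−rT) = 168·0.9531 − 172·0.9208 = 160.1208 − 158.3776 = 1.7432
P = C − (C − P) = 16.73 − (1.7432) = 14.9868

€14.99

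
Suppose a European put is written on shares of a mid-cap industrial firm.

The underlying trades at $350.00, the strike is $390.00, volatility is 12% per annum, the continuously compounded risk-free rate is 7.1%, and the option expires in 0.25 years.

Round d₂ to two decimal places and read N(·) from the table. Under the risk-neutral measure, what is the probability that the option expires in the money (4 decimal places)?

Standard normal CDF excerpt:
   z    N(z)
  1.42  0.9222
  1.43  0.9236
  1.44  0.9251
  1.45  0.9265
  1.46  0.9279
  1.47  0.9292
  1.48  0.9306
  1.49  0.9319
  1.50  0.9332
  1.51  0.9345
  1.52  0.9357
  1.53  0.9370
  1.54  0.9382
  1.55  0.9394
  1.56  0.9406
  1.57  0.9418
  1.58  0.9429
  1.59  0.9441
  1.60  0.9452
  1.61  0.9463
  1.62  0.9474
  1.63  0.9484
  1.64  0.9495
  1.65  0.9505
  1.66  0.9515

σ√T = 0.12 × 0.5000 = 0.0600
d₁ = [ln(350/390) + (0.071 + 0.12²/2)·0.25] / 0.0600 = [-0.1082 + 0.0195] / 0.0600 = -1.4777 which rounds to -1.48
d₂ = d₁ − σ√T = -1.4777 − 0.0600 = -1.5377 which rounds to -1.54
Risk-neutral Pr[S_T < K] = N(−d₂) = N(1.54) = 0.9382

0.9382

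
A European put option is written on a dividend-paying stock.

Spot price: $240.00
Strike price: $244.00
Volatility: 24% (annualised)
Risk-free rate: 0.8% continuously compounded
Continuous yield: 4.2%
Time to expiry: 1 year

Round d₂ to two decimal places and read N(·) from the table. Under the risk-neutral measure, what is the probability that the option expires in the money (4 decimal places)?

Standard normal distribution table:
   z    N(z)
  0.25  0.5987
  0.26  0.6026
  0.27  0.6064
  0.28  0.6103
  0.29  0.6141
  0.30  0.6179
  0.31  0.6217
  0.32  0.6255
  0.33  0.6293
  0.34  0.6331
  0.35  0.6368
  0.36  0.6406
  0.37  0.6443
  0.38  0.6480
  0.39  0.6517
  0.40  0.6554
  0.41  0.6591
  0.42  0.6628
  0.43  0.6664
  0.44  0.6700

0.6293

σ√T = 0.24·√1 = 0.2400
ln(S/K) + (r − q + σ²/2)T = ln(240/244) + (0.008 − 0.042 + 0.24²/2)·1 = -0.0165 − 0.0052 = -0.0217
d₁ = -0.0217 / 0.2400 = -0.0905 which rounds to -0.09
d₂ = d₁ − σ√T = -0.0905 − 0.2400 = -0.3305 which rounds to -0.33
Pr(exercise) under Q = N(−d₂) = N(0.33) = 0.6293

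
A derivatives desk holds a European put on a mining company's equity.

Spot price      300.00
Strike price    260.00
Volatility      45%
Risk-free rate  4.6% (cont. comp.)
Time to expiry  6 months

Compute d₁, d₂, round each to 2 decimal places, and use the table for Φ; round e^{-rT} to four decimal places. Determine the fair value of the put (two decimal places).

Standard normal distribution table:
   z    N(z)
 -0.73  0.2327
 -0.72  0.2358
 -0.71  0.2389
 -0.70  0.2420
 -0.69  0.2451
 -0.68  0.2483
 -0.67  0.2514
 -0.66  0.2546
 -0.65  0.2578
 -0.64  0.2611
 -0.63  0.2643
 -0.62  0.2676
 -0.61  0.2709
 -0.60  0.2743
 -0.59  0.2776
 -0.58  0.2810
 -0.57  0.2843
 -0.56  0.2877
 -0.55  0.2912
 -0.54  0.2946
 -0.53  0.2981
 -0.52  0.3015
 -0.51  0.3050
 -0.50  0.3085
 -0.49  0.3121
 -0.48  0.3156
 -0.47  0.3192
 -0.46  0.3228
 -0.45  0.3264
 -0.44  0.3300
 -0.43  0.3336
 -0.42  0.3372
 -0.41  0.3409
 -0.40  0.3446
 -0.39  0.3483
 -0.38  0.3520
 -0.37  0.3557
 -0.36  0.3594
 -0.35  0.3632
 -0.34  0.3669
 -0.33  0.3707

16.83

σ√T = 0.45·√0.5 = 0.3182
d₁ = [ln(300/260) + (0.046 + ½·0.45²)·0.5] / (σ√T) = (0.1431 + 0.0736) / 0.3182 = 0.6811 ⇒ 0.68
d₂ = 0.6811 − 0.3182 = 0.3629 ⇒ 0.36
e^(−rT) = e^(−0.046·0.5) = 0.9773
N(−d₂) = N(-0.36) = 0.3594;  N(−d₁) = N(-0.68) = 0.2483
P = 260·0.9773·0.3594 − 300·0.2483 = 91.3228 − 74.4900 = 16.8328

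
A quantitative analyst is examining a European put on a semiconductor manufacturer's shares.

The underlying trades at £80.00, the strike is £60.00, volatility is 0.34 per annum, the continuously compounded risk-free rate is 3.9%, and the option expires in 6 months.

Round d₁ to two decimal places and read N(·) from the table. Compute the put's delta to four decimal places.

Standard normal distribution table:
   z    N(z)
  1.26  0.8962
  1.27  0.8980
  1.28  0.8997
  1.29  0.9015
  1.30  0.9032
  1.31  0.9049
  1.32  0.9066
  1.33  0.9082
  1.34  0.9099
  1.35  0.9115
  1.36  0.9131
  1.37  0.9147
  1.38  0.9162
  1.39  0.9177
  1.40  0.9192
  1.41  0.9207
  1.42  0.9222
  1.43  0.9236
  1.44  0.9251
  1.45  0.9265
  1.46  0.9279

T = 0.5;  σ√T = 0.2404
ln(S/K) + (r + σ²/2)T = ln(80/60) + (0.039 + 0.34²/2)·0.5 = 0.2877 + 0.0484 = 0.3361
d₁ = 0.3361 / 0.2404 = 1.3979 ⇒ 1.40
N(d₁) = N(1.40) = 0.9192
Δ_put = N(d₁) − 1 = 0.9192 − 1 = -0.0808

-0.0808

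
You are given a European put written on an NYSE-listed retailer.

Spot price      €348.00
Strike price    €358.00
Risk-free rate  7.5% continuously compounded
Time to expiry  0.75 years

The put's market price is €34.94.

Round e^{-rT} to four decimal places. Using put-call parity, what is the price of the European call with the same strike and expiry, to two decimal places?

€44.52

e^(−rT) = e^(−0.075·0.75) = 0.9453
Put-call parity: C − P = S − K·e^(−rT) = 348 − 358·0.9453 = 348 − 338.4174 = 9.5826
C = P + (C − P) = 34.94 + (9.5826) = 44.5226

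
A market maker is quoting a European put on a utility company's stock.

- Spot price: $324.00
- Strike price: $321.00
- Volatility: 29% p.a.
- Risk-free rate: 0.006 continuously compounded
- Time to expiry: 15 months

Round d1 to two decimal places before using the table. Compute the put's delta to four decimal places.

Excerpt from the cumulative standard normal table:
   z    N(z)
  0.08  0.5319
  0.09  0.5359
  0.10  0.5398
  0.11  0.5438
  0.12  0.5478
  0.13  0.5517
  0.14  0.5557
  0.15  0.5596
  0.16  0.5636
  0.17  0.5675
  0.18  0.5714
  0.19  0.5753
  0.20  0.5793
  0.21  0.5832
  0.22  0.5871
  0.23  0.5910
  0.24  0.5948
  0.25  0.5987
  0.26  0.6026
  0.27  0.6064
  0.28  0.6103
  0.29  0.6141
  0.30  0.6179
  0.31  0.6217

σ√T = 0.29 × 1.1180 = 0.3242
d₁ = [ln(324/321) + (0.006 + 0.29²/2)·1.25] / 0.3242 = [0.0093 + 0.0601] / 0.3242 = 0.2139 ≈ 0.21
N(d₁) = N(0.21) = 0.5832
Δ_put = N(d₁) − 1 = 0.5832 − 1 = -0.4168

-0.4168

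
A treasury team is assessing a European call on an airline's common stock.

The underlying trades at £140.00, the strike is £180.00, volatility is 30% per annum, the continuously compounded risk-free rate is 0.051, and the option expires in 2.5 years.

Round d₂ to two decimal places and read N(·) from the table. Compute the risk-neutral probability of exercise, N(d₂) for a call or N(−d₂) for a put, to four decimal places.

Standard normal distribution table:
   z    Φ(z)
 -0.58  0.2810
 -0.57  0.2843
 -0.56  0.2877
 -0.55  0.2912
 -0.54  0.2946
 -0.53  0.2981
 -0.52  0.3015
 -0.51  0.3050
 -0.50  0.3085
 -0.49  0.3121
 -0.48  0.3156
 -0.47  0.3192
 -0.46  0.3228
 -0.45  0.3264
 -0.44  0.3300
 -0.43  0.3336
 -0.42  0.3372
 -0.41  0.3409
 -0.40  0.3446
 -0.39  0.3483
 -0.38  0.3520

0.3085

σ√T = 0.3 × 1.5811 = 0.4743
d₁ = [ln(140/180) + (0.051 + ½·0.3²)·2.5] / (σ√T) = (-0.2513 + 0.2400) / 0.4743 = -0.0239 which rounds to -0.02
d₂ = -0.0239 − 0.4743 = -0.4982 which rounds to -0.50
Pr(exercise) under Q = N(d₂) = 0.3085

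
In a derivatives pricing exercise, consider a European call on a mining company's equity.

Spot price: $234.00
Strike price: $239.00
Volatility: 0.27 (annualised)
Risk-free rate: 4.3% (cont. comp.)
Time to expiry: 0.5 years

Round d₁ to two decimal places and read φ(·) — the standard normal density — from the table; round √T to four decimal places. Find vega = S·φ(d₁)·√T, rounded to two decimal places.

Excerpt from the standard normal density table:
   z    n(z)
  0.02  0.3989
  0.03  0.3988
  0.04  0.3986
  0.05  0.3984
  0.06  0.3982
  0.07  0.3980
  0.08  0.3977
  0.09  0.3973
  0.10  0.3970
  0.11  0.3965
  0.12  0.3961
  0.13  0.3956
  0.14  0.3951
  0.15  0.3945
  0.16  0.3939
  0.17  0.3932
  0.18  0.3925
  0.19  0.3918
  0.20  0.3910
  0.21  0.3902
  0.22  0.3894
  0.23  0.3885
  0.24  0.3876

65.69

σ√T = 0.27·√0.5 = 0.1909
d₁ = [ln(234/239) + (0.043 + 0.27²/2)·0.5] / 0.1909 = [-0.0211 + 0.0397] / 0.1909 = 0.0973 ≈ 0.10
√T = √0.5 = 0.7071
φ(d₁) = φ(0.10) = 0.3970
vega = S·φ(d₁)·√T = 234·0.3970·0.7071 = 65.6882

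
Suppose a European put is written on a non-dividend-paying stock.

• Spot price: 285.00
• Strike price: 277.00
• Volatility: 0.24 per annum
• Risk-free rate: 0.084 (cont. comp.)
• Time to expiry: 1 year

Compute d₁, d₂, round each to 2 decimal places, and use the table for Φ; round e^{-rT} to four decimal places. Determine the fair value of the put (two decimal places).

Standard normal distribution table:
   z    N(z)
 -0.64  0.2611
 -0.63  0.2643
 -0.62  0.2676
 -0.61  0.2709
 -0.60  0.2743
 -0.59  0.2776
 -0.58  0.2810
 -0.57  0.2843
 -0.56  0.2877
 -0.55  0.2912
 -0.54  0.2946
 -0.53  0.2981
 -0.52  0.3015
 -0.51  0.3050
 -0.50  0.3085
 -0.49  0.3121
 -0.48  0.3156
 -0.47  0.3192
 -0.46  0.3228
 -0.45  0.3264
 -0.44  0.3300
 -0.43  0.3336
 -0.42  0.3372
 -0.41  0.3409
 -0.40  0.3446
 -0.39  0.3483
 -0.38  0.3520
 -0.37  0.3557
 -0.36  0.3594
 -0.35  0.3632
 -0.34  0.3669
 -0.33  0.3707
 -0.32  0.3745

13.38

σ√T = 0.24·√1 = 0.2400
ln(S/K) + (r + σ²/2)T = ln(285/277) + (0.084 + 0.24²/2)·1 = 0.0285 + 0.1128 = 0.1413
d₁ = 0.1413 / 0.2400 = 0.5886 ≈ 0.59
d₂ = d₁ − σ√T = 0.5886 − 0.2400 = 0.3486 ≈ 0.35
e^(−rT) = e^(−0.084·1) = 0.9194
N(−d₂) = N(-0.35) = 0.3632;  N(−d₁) = N(-0.59) = 0.2776
P = 277·0.9194·0.3632 − 285·0.2776 = 92.4975 − 79.1160 = 13.3815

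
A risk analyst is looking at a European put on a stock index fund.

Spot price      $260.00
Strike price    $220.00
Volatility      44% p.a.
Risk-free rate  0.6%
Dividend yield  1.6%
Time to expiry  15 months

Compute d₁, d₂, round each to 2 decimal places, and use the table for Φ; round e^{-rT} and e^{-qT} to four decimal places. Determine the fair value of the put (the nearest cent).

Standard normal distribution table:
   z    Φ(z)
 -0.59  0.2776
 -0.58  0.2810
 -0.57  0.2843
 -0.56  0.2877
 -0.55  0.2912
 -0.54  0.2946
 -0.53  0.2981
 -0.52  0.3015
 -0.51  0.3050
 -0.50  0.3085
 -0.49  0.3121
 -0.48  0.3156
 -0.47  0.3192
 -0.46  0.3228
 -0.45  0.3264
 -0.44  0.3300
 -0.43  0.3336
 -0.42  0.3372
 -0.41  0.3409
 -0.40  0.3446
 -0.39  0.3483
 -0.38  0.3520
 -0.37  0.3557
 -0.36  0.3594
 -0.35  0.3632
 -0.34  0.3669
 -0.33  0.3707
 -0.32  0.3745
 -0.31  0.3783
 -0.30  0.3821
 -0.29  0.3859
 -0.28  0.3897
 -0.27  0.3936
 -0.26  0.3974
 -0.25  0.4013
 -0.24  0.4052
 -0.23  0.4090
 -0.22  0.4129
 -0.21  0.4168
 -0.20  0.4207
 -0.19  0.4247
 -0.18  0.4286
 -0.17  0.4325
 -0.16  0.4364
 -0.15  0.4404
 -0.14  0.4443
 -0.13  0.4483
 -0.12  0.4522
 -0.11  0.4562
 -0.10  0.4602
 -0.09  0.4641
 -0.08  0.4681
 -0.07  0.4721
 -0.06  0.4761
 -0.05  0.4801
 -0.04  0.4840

T = 1.25;  σ√T = 0.4919
d₁ = [ln(260/220) + (0.006 − 0.016 + ½·0.44²)·1.25] / (σ√T) = (0.1671 + 0.1085) / 0.4919 = 0.5601 ≈ 0.56
d₂ = 0.5601 − 0.4919 = 0.0682 ≈ 0.07
e^(−qT) = e^(−0.016·1.25) = 0.9802;  e^(−rT) = e^(−0.006·1.25) = 0.9925
N(−d₂) = N(-0.07) = 0.4721;  N(−d₁) = N(-0.56) = 0.2877
P = 220·0.9925·0.4721 − 260·0.9802·0.2877 = 103.0830 − 73.3209 = 29.7621

$29.76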